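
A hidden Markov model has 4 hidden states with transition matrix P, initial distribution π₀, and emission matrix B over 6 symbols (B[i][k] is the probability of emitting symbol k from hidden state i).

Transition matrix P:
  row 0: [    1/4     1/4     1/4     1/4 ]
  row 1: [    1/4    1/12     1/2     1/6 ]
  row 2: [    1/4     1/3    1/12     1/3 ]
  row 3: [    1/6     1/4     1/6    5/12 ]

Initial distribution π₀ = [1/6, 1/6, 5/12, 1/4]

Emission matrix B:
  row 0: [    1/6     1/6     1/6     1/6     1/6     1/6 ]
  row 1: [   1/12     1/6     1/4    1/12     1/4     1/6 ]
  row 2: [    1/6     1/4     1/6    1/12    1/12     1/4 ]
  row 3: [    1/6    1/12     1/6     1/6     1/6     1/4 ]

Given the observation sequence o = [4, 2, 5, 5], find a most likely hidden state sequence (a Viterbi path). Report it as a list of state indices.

t=0: δ = [2.778e-02, 4.167e-02, 3.472e-02, 4.167e-02]  (obs o_0=4)
t=1: δ = [1.736e-03, 2.894e-03, 3.472e-03, 2.894e-03]  ψ = [1, 2, 1, 3]  (obs o_1=2)
t=2: δ = [1.447e-04, 1.929e-04, 3.617e-04, 3.014e-04]  ψ = [2, 2, 1, 3]  (obs o_2=5)
t=3: δ = [1.507e-05, 2.009e-05, 2.411e-05, 3.140e-05]  ψ = [2, 2, 1, 3]  (obs o_3=5)
backtrack: best end state = 3; path = [3, 3, 3, 3]

path = [3, 3, 3, 3]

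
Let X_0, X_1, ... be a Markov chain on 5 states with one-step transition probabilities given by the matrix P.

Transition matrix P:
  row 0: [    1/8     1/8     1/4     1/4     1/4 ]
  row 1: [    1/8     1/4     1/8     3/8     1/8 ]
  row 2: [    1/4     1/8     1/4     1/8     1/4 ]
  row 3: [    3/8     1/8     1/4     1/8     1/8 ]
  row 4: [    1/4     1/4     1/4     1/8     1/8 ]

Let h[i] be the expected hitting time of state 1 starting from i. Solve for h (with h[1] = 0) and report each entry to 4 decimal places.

h = [6.6494, 0.0000, 6.6390, 6.7325, 5.9013]

First-step conditioning: h[1] = 0; for i ≠ 1, h[i] = 1 + Σ_k P[i][k]·h[k].
  h[0] = 1 + 1/8·h[0] + 1/4·h[2] + 1/4·h[3] + 1/4·h[4]
  h[2] = 1 + 1/4·h[0] + 1/4·h[2] + 1/8·h[3] + 1/4·h[4]
  h[3] = 1 + 3/8·h[0] + 1/4·h[2] + 1/8·h[3] + 1/8·h[4]
  h[4] = 1 + 1/4·h[0] + 1/4·h[2] + 1/8·h[3] + 1/8·h[4]
Solving the 4×4 linear system over states ≠ 1 gives exactly h = [512/77, 0, 2556/385, 2592/385, 2272/385] (h[1] = 0 is the target).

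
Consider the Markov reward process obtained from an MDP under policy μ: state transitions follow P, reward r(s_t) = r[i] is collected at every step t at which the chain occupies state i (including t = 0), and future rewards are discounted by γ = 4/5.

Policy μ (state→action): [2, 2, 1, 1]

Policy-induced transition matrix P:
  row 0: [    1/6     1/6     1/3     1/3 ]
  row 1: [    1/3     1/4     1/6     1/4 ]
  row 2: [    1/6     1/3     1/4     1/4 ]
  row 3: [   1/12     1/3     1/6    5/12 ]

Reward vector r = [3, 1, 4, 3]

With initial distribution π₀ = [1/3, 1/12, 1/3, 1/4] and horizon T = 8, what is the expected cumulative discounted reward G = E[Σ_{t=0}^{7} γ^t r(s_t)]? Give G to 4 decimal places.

G = 11.6013

t=0: π = [0.3333, 0.0833, 0.3333, 0.2500], E[r] = 3.1667, γ^t·E[r] = 3.166667, running G = 3.166667
t=1: π = [0.1597, 0.2708, 0.2500, 0.3194], E[r] = 2.7083, γ^t·E[r] = 2.166667, running G = 5.333333
t=2: π = [0.1852, 0.2841, 0.2141, 0.3166], E[r] = 2.6458, γ^t·E[r] = 1.693333, running G = 7.026667
t=3: π = [0.1876, 0.2788, 0.2154, 0.3182], E[r] = 2.6578, γ^t·E[r] = 1.360790, running G = 8.387457
t=4: π = [0.1866, 0.2788, 0.2159, 0.3187], E[r] = 2.6582, γ^t·E[r] = 1.088813, running G = 9.476270
t=5: π = [0.1866, 0.2790, 0.2158, 0.3187], E[r] = 2.6578, γ^t·E[r] = 0.870898, running G = 10.347168
t=6: π = [0.1866, 0.2790, 0.2157, 0.3187], E[r] = 2.6578, γ^t·E[r] = 0.696719, running G = 11.043886
t=7: π = [0.1866, 0.2790, 0.2157, 0.3187], E[r] = 2.6578, γ^t·E[r] = 0.557377, running G = 11.601264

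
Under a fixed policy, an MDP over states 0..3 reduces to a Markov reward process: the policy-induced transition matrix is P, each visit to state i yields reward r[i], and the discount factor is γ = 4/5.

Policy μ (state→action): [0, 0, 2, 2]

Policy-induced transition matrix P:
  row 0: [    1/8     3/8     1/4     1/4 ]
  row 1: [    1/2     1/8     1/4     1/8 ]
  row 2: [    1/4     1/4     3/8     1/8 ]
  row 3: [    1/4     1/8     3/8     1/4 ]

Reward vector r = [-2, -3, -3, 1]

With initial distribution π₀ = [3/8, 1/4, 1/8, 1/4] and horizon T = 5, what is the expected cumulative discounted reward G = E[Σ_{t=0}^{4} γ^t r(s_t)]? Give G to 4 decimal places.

G = -6.2776

t=0: π = [0.3750, 0.2500, 0.1250, 0.2500], E[r] = -1.6250, γ^t·E[r] = -1.625000, running G = -1.625000
t=1: π = [0.2656, 0.2344, 0.2969, 0.2031], E[r] = -1.9219, γ^t·E[r] = -1.537500, running G = -3.162500
t=2: π = [0.2754, 0.2285, 0.3125, 0.1836], E[r] = -1.9902, γ^t·E[r] = -1.273750, running G = -4.436250
t=3: π = [0.2727, 0.2329, 0.3120, 0.1824], E[r] = -1.9978, γ^t·E[r] = -1.022875, running G = -5.459125
t=4: π = [0.2741, 0.2322, 0.3118, 0.1819], E[r] = -1.9983, γ^t·E[r] = -0.818513, running G = -6.277638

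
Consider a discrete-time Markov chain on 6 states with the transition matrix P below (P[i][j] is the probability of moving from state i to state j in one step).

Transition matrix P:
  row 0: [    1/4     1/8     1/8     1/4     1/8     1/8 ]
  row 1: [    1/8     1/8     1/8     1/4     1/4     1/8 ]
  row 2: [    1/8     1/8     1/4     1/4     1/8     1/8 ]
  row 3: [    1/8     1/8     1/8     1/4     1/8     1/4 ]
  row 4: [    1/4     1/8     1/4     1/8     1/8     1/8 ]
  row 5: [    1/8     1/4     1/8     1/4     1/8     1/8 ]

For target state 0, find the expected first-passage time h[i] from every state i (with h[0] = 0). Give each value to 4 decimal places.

First-step conditioning: h[0] = 0; for i ≠ 0, h[i] = 1 + Σ_k P[i][k]·h[k].
  h[1] = 1 + 1/8·h[1] + 1/8·h[2] + 1/4·h[3] + 1/4·h[4] + 1/8·h[5]
  h[2] = 1 + 1/8·h[1] + 1/4·h[2] + 1/4·h[3] + 1/8·h[4] + 1/8·h[5]
  h[3] = 1 + 1/8·h[1] + 1/8·h[2] + 1/4·h[3] + 1/8·h[4] + 1/4·h[5]
  h[4] = 1 + 1/8·h[1] + 1/4·h[2] + 1/8·h[3] + 1/8·h[4] + 1/8·h[5]
  h[5] = 1 + 1/4·h[1] + 1/8·h[2] + 1/4·h[3] + 1/8·h[4] + 1/8·h[5]
Solving the 5×5 linear system over states ≠ 0 gives exactly h = [0, 32264/4683, 32776/4683, 32768/4683, 9560/1561, 10904/1561] (h[0] = 0 is the target).

h = [0.0000, 6.8896, 6.9989, 6.9972, 6.1243, 6.9853]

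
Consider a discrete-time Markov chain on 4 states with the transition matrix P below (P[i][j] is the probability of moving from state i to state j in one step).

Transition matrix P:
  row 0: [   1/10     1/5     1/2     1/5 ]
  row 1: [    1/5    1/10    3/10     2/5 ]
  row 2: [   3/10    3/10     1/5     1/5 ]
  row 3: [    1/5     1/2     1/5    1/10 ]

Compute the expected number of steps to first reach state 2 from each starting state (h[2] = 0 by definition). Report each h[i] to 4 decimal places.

First-step conditioning: h[2] = 0; for i ≠ 2, h[i] = 1 + Σ_k P[i][k]·h[k].
  h[0] = 1 + 1/10·h[0] + 1/5·h[1] + 1/5·h[3]
  h[1] = 1 + 1/5·h[0] + 1/10·h[1] + 2/5·h[3]
  h[3] = 1 + 1/5·h[0] + 1/2·h[1] + 1/10·h[3]
Solving the 3×3 linear system over states ≠ 2 gives exactly h = [1150/441, 1430/441, 0, 220/63] (h[2] = 0 is the target).

h = [2.6077, 3.2426, 0.0000, 3.4921]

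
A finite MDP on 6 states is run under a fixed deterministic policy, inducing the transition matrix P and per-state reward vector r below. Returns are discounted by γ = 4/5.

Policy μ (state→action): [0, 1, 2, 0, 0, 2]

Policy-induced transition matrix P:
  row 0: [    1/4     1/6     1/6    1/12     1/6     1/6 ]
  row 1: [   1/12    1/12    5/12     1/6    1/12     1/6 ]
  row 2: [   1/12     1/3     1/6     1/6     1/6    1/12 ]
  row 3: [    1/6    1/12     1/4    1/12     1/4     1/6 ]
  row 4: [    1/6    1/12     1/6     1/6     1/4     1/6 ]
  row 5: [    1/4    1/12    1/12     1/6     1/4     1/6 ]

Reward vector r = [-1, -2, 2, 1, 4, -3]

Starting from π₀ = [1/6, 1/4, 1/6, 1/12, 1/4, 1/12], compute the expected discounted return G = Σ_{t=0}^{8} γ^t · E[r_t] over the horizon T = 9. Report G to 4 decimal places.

t=0: π = [0.1667, 0.2500, 0.1667, 0.0833, 0.2500, 0.0833], E[r] = 0.5000, γ^t·E[r] = 0.500000, running G = 0.500000
t=1: π = [0.1528, 0.1389, 0.2292, 0.1458, 0.1806, 0.1528], E[r] = 0.4375, γ^t·E[r] = 0.350000, running G = 0.850000
t=2: π = [0.1615, 0.1534, 0.2008, 0.1418, 0.1950, 0.1476], E[r] = 0.4126, γ^t·E[r] = 0.264074, running G = 1.114074
t=3: π = [0.1629, 0.1470, 0.2045, 0.1414, 0.1943, 0.1499], E[r] = 0.4208, γ^t·E[r] = 0.215432, running G = 1.329506
t=4: π = [0.1634, 0.1480, 0.2027, 0.1413, 0.1949, 0.1496], E[r] = 0.4179, γ^t·E[r] = 0.171152, running G = 1.500658
t=5: π = [0.1635, 0.1476, 0.2030, 0.1413, 0.1948, 0.1498], E[r] = 0.4184, γ^t·E[r] = 0.137097, running G = 1.637755
t=6: π = [0.1636, 0.1477, 0.2029, 0.1413, 0.1949, 0.1498], E[r] = 0.4182, γ^t·E[r] = 0.109624, running G = 1.747379
t=7: π = [0.1636, 0.1477, 0.2029, 0.1413, 0.1948, 0.1498], E[r] = 0.4182, γ^t·E[r] = 0.087707, running G = 1.835087
t=8: π = [0.1636, 0.1477, 0.2029, 0.1413, 0.1948, 0.1498], E[r] = 0.4182, γ^t·E[r] = 0.070164, running G = 1.905250

G = 1.9053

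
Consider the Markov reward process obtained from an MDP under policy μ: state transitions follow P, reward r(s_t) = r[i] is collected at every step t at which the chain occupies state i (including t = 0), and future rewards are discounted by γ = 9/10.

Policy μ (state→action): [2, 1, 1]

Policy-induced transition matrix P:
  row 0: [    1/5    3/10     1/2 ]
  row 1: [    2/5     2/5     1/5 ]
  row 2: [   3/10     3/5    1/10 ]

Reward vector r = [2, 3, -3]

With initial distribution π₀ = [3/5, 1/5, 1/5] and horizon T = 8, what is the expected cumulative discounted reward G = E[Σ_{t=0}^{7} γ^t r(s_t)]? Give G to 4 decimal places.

G = 5.9598

t=0: π = [0.6000, 0.2000, 0.2000], E[r] = 1.2000, γ^t·E[r] = 1.200000, running G = 1.200000
t=1: π = [0.2600, 0.3800, 0.3600], E[r] = 0.5800, γ^t·E[r] = 0.522000, running G = 1.722000
t=2: π = [0.3120, 0.4460, 0.2420], E[r] = 1.2360, γ^t·E[r] = 1.001160, running G = 2.723160
t=3: π = [0.3134, 0.4172, 0.2694], E[r] = 1.0702, γ^t·E[r] = 0.780176, running G = 3.503336
t=4: π = [0.3104, 0.4225, 0.2671], E[r] = 1.0871, γ^t·E[r] = 0.713273, running G = 4.216608
t=5: π = [0.3112, 0.4224, 0.2664], E[r] = 1.0903, γ^t·E[r] = 0.643840, running G = 4.860448
t=6: π = [0.3111, 0.4222, 0.2667], E[r] = 1.0885, γ^t·E[r] = 0.578494, running G = 5.438942
t=7: π = [0.3111, 0.4222, 0.2667], E[r] = 1.0889, γ^t·E[r] = 0.520828, running G = 5.959770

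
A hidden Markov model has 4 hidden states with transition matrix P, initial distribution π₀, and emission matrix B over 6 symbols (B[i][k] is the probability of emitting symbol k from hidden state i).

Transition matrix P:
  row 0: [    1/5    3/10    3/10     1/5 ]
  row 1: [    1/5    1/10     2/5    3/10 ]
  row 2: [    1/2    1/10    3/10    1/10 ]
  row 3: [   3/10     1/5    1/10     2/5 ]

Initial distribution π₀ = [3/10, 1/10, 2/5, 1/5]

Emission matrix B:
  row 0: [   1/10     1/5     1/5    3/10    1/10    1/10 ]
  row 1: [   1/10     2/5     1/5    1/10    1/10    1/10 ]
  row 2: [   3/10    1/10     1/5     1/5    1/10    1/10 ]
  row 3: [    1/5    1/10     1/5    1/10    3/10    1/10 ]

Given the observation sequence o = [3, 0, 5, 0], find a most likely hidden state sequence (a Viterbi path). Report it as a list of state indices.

path = [0, 2, 0, 2]

t=0: δ = [9.000e-02, 1.000e-02, 8.000e-02, 2.000e-02]  (obs o_0=3)
t=1: δ = [4.000e-03, 2.700e-03, 8.100e-03, 3.600e-03]  ψ = [2, 0, 0, 0]  (obs o_1=0)
t=2: δ = [4.050e-04, 1.200e-04, 2.430e-04, 1.440e-04]  ψ = [2, 0, 2, 3]  (obs o_2=5)
t=3: δ = [1.215e-05, 1.215e-05, 3.645e-05, 1.620e-05]  ψ = [2, 0, 0, 0]  (obs o_3=0)
backtrack: best end state = 2; path = [0, 2, 0, 2]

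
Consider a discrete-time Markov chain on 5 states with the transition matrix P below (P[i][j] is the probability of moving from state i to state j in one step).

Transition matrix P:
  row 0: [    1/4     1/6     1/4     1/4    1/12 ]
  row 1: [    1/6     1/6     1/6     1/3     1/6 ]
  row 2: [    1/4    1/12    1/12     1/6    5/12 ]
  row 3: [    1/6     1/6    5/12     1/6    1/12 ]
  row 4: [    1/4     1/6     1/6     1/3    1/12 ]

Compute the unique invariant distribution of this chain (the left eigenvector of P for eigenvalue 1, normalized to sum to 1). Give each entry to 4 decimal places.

Balance equations π_j = Σ_i π_i·P[i][j]:
  π_0 = 1/4·π_0 + 1/6·π_1 + 1/4·π_2 + 1/6·π_3 + 1/4·π_4
  π_1 = 1/6·π_0 + 1/6·π_1 + 1/12·π_2 + 1/6·π_3 + 1/6·π_4
  π_2 = 1/4·π_0 + 1/6·π_1 + 1/12·π_2 + 5/12·π_3 + 1/6·π_4
  π_3 = 1/4·π_0 + 1/3·π_1 + 1/6·π_2 + 1/6·π_3 + 1/3·π_4
  normalize: π_0 + π_1 + π_2 + π_3 + π_4 = 1
Solving the linear system gives exactly π = [5856/26881, 3975/26881, 6062/26881, 6396/26881, 4592/26881].

π = [0.2178, 0.1479, 0.2255, 0.2379, 0.1708]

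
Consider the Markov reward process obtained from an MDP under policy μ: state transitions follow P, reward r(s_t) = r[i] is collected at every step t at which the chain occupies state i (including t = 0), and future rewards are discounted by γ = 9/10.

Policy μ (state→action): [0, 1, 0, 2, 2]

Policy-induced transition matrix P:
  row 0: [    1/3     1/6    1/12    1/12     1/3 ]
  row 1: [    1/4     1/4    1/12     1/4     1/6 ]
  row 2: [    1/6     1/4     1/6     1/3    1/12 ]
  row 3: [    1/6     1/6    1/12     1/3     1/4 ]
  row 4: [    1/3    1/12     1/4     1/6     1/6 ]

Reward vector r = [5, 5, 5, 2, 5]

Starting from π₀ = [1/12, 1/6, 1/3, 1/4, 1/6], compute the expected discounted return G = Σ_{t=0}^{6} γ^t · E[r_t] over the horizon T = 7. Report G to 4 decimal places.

G = 22.3959

t=0: π = [0.0833, 0.1667, 0.3333, 0.2500, 0.1667], E[r] = 4.2500, γ^t·E[r] = 4.250000, running G = 4.250000
t=1: π = [0.2222, 0.1944, 0.1389, 0.2708, 0.1736], E[r] = 4.1875, γ^t·E[r] = 3.768750, running G = 8.018750
t=2: π = [0.2488, 0.1800, 0.1238, 0.2326, 0.2147], E[r] = 4.3021, γ^t·E[r] = 3.484688, running G = 11.503438
t=3: π = [0.2589, 0.1741, 0.1294, 0.2203, 0.2172], E[r] = 4.3390, γ^t·E[r] = 3.163113, running G = 14.666551
t=4: π = [0.2605, 0.1739, 0.1303, 0.2179, 0.2174], E[r] = 4.3463, γ^t·E[r] = 2.851619, running G = 17.518170
t=5: π = [0.2608, 0.1739, 0.1304, 0.2175, 0.2174], E[r] = 4.3476, γ^t·E[r] = 2.567191, running G = 20.085361
t=6: π = [0.2609, 0.1739, 0.1304, 0.2174, 0.2174], E[r] = 4.3478, γ^t·E[r] = 2.310586, running G = 22.395946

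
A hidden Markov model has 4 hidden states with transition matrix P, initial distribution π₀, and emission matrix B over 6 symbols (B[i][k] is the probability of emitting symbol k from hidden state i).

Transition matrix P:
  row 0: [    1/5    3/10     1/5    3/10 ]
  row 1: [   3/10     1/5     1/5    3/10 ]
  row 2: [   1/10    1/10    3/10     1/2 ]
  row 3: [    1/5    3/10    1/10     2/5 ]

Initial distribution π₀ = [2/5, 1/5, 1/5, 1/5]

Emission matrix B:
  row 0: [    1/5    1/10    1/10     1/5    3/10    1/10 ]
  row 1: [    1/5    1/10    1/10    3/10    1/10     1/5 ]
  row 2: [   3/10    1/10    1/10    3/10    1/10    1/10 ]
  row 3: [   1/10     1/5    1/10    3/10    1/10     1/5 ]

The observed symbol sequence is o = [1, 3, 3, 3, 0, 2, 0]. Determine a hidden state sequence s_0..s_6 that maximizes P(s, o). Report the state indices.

t=0: δ = [4.000e-02, 2.000e-02, 2.000e-02, 4.000e-02]  (obs o_0=1)
t=1: δ = [1.600e-03, 3.600e-03, 2.400e-03, 4.800e-03]  ψ = [0, 0, 0, 3]  (obs o_1=3)
t=2: δ = [2.160e-04, 4.320e-04, 2.160e-04, 5.760e-04]  ψ = [1, 3, 1, 3]  (obs o_2=3)
t=3: δ = [2.592e-05, 5.184e-05, 2.592e-05, 6.912e-05]  ψ = [1, 3, 1, 3]  (obs o_3=3)
t=4: δ = [3.110e-06, 4.147e-06, 3.110e-06, 2.765e-06]  ψ = [1, 3, 1, 3]  (obs o_4=0)
t=5: δ = [1.244e-07, 9.331e-08, 9.331e-08, 1.555e-07]  ψ = [1, 0, 2, 2]  (obs o_5=2)
t=6: δ = [6.221e-09, 9.331e-09, 8.398e-09, 6.221e-09]  ψ = [3, 3, 2, 3]  (obs o_6=0)
backtrack: best end state = 1; path = [3, 3, 3, 1, 2, 3, 1]

path = [3, 3, 3, 1, 2, 3, 1]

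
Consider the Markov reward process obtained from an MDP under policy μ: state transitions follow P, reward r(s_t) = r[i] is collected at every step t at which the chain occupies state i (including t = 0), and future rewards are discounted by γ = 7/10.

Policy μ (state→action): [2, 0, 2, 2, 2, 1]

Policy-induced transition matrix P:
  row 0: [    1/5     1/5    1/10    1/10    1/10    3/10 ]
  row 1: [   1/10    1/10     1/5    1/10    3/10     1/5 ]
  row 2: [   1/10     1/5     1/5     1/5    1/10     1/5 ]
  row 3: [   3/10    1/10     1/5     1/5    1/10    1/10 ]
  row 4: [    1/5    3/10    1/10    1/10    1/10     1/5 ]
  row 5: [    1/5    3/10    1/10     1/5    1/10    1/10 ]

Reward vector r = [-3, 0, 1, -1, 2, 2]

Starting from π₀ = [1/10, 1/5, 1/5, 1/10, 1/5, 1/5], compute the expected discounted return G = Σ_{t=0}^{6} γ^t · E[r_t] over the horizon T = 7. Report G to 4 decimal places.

t=0: π = [0.1000, 0.2000, 0.2000, 0.1000, 0.2000, 0.2000], E[r] = 0.6000, γ^t·E[r] = 0.600000, running G = 0.600000
t=1: π = [0.1700, 0.2100, 0.1500, 0.1500, 0.1400, 0.1800], E[r] = 0.1300, γ^t·E[r] = 0.091000, running G = 0.691000
t=2: π = [0.1790, 0.1960, 0.1510, 0.1480, 0.1420, 0.1840], E[r] = 0.1180, γ^t·E[r] = 0.057820, running G = 0.748820
t=3: π = [0.1801, 0.1982, 0.1495, 0.1483, 0.1392, 0.1847], E[r] = 0.1087, γ^t·E[r] = 0.037284, running G = 0.786104
t=4: π = [0.1801, 0.1977, 0.1496, 0.1483, 0.1396, 0.1847], E[r] = 0.1099, γ^t·E[r] = 0.026380, running G = 0.812484
t=5: π = [0.1801, 0.1978, 0.1496, 0.1483, 0.1395, 0.1847], E[r] = 0.1095, γ^t·E[r] = 0.018411, running G = 0.830895
t=6: π = [0.1801, 0.1978, 0.1496, 0.1483, 0.1396, 0.1847], E[r] = 0.1096, γ^t·E[r] = 0.012896, running G = 0.843791

G = 0.8438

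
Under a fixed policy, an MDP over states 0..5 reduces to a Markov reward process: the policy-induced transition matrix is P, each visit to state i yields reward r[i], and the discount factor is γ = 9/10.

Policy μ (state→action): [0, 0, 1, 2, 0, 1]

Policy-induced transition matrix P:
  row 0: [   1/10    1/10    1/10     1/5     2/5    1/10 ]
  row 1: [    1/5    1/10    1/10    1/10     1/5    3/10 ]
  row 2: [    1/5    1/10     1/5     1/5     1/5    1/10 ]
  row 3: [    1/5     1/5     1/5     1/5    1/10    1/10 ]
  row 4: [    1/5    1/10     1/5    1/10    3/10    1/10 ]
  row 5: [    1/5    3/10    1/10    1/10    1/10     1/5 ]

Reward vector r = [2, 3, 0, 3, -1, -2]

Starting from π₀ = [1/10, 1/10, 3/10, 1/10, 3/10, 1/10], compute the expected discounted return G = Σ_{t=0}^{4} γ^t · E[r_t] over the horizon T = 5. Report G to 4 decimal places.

t=0: π = [0.1000, 0.1000, 0.3000, 0.1000, 0.3000, 0.1000], E[r] = 0.3000, γ^t·E[r] = 0.300000, running G = 0.300000
t=1: π = [0.1900, 0.1300, 0.1700, 0.1500, 0.2300, 0.1300], E[r] = 0.7300, γ^t·E[r] = 0.657000, running G = 0.957000
t=2: π = [0.1810, 0.1410, 0.1550, 0.1510, 0.2330, 0.1390], E[r] = 0.7270, γ^t·E[r] = 0.588870, running G = 1.545870
t=3: π = [0.1819, 0.1429, 0.1539, 0.1487, 0.2305, 0.1421], E[r] = 0.7239, γ^t·E[r] = 0.527723, running G = 2.073593
t=4: π = [0.1818, 0.1433, 0.1533, 0.1485, 0.2304, 0.1428], E[r] = 0.7229, γ^t·E[r] = 0.474301, running G = 2.547894

G = 2.5479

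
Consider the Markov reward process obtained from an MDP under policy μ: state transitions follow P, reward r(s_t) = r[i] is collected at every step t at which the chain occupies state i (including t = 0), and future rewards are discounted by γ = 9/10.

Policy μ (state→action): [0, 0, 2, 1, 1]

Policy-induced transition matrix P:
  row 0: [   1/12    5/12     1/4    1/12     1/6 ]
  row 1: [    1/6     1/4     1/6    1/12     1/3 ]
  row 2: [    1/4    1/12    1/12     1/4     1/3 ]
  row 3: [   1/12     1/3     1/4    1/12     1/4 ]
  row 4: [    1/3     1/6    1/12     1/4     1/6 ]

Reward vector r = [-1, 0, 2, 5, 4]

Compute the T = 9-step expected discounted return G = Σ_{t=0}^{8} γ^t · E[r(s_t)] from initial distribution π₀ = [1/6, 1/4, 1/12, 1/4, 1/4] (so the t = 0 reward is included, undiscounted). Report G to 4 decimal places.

G = 11.8394

t=0: π = [0.1667, 0.2500, 0.0833, 0.2500, 0.2500], E[r] = 2.2500, γ^t·E[r] = 2.250000, running G = 2.250000
t=1: π = [0.1806, 0.2639, 0.1736, 0.1389, 0.2431], E[r] = 1.8333, γ^t·E[r] = 1.650000, running G = 3.900000
t=2: π = [0.1950, 0.2425, 0.1586, 0.1528, 0.2512], E[r] = 1.8906, γ^t·E[r] = 1.531406, running G = 5.431406
t=3: π = [0.1928, 0.2479, 0.1615, 0.1516, 0.2462], E[r] = 1.8733, γ^t·E[r] = 1.365645, running G = 6.797051
t=4: π = [0.1925, 0.2473, 0.1614, 0.1513, 0.2475], E[r] = 1.8769, γ^t·E[r] = 1.231427, running G = 8.028478
t=5: π = [0.1927, 0.2472, 0.1612, 0.1515, 0.2474], E[r] = 1.8768, γ^t·E[r] = 1.108203, running G = 9.136680
t=6: π = [0.1927, 0.2473, 0.1613, 0.1514, 0.2474], E[r] = 1.8766, γ^t·E[r] = 0.997283, running G = 10.133963
t=7: π = [0.1927, 0.2472, 0.1613, 0.1514, 0.2474], E[r] = 1.8766, γ^t·E[r] = 0.897591, running G = 11.031554
t=8: π = [0.1927, 0.2472, 0.1613, 0.1514, 0.2474], E[r] = 1.8766, γ^t·E[r] = 0.807826, running G = 11.839380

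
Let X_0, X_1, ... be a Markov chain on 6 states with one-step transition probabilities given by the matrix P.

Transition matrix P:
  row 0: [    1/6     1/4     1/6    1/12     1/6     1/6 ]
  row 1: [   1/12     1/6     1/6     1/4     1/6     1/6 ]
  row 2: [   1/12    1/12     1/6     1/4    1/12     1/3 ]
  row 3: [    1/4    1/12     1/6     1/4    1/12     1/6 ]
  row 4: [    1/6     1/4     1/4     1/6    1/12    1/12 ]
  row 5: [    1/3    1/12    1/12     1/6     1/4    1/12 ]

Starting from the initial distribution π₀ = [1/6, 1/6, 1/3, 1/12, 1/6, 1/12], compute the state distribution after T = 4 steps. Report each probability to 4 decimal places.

t=0: π = [0.1667, 0.1667, 0.3333, 0.0833, 0.1667, 0.0833]
t=1: π = [0.1458, 0.1528, 0.1736, 0.2014, 0.1250, 0.2014]
t=2: π = [0.1898, 0.1412, 0.1603, 0.1985, 0.1418, 0.1684]
t=3: π = [0.1861, 0.1504, 0.1644, 0.1925, 0.1390, 0.1675]
t=4: π = [0.1844, 0.1501, 0.1643, 0.1934, 0.1393, 0.1685]

π = [0.1844, 0.1501, 0.1643, 0.1934, 0.1393, 0.1685]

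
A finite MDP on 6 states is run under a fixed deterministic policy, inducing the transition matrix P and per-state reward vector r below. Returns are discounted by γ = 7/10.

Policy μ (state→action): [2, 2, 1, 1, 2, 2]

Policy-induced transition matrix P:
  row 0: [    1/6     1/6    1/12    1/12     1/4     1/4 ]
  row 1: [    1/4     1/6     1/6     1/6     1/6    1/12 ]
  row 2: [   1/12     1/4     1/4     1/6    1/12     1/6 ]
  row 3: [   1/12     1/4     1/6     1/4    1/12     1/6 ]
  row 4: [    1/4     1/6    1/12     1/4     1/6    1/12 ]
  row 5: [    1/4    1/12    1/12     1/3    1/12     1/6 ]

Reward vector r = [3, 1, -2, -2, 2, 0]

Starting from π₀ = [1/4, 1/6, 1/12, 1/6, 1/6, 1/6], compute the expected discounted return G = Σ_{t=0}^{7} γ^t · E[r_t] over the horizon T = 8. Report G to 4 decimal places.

G = 1.4689

t=0: π = [0.2500, 0.1667, 0.0833, 0.1667, 0.1667, 0.1667], E[r] = 0.7500, γ^t·E[r] = 0.750000, running G = 0.750000
t=1: π = [0.1875, 0.1736, 0.1250, 0.2014, 0.1528, 0.1597], E[r] = 0.3889, γ^t·E[r] = 0.272222, running G = 1.022222
t=2: π = [0.1800, 0.1806, 0.1354, 0.2072, 0.1418, 0.1551], E[r] = 0.3189, γ^t·E[r] = 0.156244, running G = 1.178466
t=3: π = [0.1779, 0.1823, 0.1382, 0.2066, 0.1402, 0.1548], E[r] = 0.3068, γ^t·E[r] = 0.105219, running G = 1.283686
t=4: π = [0.1777, 0.1825, 0.1388, 0.2065, 0.1399, 0.1546], E[r] = 0.3047, γ^t·E[r] = 0.073158, running G = 1.356844
t=5: π = [0.1776, 0.1826, 0.1389, 0.2065, 0.1398, 0.1546], E[r] = 0.3043, γ^t·E[r] = 0.051152, running G = 1.407996
t=6: π = [0.1776, 0.1826, 0.1389, 0.2065, 0.1398, 0.1546], E[r] = 0.3043, γ^t·E[r] = 0.035799, running G = 1.443795
t=7: π = [0.1776, 0.1826, 0.1389, 0.2065, 0.1398, 0.1546], E[r] = 0.3043, γ^t·E[r] = 0.025059, running G = 1.468853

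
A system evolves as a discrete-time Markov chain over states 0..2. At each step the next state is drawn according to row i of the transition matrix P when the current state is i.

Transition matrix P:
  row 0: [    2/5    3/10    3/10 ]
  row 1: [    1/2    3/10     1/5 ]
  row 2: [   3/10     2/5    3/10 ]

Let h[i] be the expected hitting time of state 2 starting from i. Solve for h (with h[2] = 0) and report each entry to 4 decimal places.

h = [3.7037, 4.0741, 0.0000]

First-step conditioning: h[2] = 0; for i ≠ 2, h[i] = 1 + Σ_k P[i][k]·h[k].
  h[0] = 1 + 2/5·h[0] + 3/10·h[1]
  h[1] = 1 + 1/2·h[0] + 3/10·h[1]
Solving the 2×2 linear system over states ≠ 2 gives exactly h = [100/27, 110/27, 0] (h[2] = 0 is the target).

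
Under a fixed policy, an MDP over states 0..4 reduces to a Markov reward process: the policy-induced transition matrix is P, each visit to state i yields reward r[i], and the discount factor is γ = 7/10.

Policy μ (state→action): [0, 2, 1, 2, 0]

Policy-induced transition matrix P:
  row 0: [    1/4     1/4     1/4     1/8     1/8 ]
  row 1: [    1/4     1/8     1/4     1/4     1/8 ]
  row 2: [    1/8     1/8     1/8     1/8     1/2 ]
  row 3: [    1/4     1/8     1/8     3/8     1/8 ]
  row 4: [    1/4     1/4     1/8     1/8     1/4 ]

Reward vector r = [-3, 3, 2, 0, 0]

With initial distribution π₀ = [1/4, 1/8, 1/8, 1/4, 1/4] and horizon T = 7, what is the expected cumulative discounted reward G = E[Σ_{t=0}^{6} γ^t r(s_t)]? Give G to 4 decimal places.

G = 0.3023

t=0: π = [0.2500, 0.1250, 0.1250, 0.2500, 0.2500], E[r] = -0.1250, γ^t·E[r] = -0.125000, running G = -0.125000
t=1: π = [0.2344, 0.1875, 0.1719, 0.2031, 0.2031], E[r] = 0.2031, γ^t·E[r] = 0.142188, running G = 0.017188
t=2: π = [0.2285, 0.1797, 0.1777, 0.1992, 0.2148], E[r] = 0.2090, γ^t·E[r] = 0.102402, running G = 0.119590
t=3: π = [0.2278, 0.1804, 0.1760, 0.1973, 0.2185], E[r] = 0.2100, γ^t·E[r] = 0.072017, running G = 0.191606
t=4: π = [0.2280, 0.1808, 0.1760, 0.1969, 0.2183], E[r] = 0.2104, γ^t·E[r] = 0.050522, running G = 0.242128
t=5: π = [0.2280, 0.1808, 0.1761, 0.1968, 0.2183], E[r] = 0.2106, γ^t·E[r] = 0.035391, running G = 0.277519
t=6: π = [0.2280, 0.1808, 0.1761, 0.1968, 0.2183], E[r] = 0.2106, γ^t·E[r] = 0.024776, running G = 0.302296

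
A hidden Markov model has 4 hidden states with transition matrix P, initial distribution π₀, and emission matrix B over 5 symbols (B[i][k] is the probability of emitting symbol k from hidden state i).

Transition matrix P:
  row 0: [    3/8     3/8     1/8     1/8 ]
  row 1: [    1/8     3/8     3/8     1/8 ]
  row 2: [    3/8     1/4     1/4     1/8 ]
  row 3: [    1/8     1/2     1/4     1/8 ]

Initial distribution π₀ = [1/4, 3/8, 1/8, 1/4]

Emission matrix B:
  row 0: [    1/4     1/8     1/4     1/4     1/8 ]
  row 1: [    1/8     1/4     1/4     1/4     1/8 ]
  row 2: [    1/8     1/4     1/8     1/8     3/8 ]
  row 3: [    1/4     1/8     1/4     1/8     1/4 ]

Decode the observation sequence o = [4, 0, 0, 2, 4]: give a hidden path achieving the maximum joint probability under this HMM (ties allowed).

t=0: δ = [3.125e-02, 4.688e-02, 4.688e-02, 6.250e-02]  (obs o_0=4)
t=1: δ = [4.395e-03, 3.906e-03, 2.197e-03, 1.953e-03]  ψ = [2, 3, 1, 3]  (obs o_1=0)
t=2: δ = [4.120e-04, 2.060e-04, 1.831e-04, 1.373e-04]  ψ = [0, 0, 1, 0]  (obs o_2=0)
t=3: δ = [3.862e-05, 3.862e-05, 9.656e-06, 1.287e-05]  ψ = [0, 0, 1, 0]  (obs o_3=2)
t=4: δ = [1.810e-06, 1.810e-06, 5.431e-06, 1.207e-06]  ψ = [0, 0, 1, 0]  (obs o_4=4)
backtrack: best end state = 2; path = [2, 0, 0, 1, 2]

path = [2, 0, 0, 1, 2]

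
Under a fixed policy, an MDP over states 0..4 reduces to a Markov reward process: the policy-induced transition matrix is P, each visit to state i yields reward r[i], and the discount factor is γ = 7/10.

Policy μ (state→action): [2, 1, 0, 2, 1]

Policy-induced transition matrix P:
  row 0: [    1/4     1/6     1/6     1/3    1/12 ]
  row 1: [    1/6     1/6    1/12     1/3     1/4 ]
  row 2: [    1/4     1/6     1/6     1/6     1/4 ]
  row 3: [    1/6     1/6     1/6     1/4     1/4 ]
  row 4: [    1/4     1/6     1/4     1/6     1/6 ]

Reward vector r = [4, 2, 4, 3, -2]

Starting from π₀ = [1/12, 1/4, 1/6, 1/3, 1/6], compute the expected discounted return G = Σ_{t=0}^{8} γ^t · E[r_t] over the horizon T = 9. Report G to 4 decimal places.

t=0: π = [0.0833, 0.2500, 0.1667, 0.3333, 0.1667], E[r] = 2.1667, γ^t·E[r] = 2.166667, running G = 2.166667
t=1: π = [0.2014, 0.1667, 0.1597, 0.2500, 0.2222], E[r] = 2.0833, γ^t·E[r] = 1.458333, running G = 3.625000
t=2: π = [0.2153, 0.1667, 0.1713, 0.2488, 0.1979], E[r] = 2.2303, γ^t·E[r] = 1.092859, running G = 4.717859
t=3: π = [0.2154, 0.1667, 0.1693, 0.2511, 0.1976], E[r] = 2.2298, γ^t·E[r] = 0.764836, running G = 5.482695
t=4: π = [0.2152, 0.1667, 0.1692, 0.2513, 0.1976], E[r] = 2.2296, γ^t·E[r] = 0.535325, running G = 6.018020
t=5: π = [0.2152, 0.1667, 0.1692, 0.2512, 0.1977], E[r] = 2.2294, γ^t·E[r] = 0.374700, running G = 6.392719
t=6: π = [0.2152, 0.1667, 0.1692, 0.2512, 0.1977], E[r] = 2.2294, γ^t·E[r] = 0.262290, running G = 6.655009
t=7: π = [0.2152, 0.1667, 0.1692, 0.2512, 0.1977], E[r] = 2.2294, γ^t·E[r] = 0.183603, running G = 6.838612
t=8: π = [0.2152, 0.1667, 0.1692, 0.2512, 0.1977], E[r] = 2.2294, γ^t·E[r] = 0.128522, running G = 6.967135

G = 6.9671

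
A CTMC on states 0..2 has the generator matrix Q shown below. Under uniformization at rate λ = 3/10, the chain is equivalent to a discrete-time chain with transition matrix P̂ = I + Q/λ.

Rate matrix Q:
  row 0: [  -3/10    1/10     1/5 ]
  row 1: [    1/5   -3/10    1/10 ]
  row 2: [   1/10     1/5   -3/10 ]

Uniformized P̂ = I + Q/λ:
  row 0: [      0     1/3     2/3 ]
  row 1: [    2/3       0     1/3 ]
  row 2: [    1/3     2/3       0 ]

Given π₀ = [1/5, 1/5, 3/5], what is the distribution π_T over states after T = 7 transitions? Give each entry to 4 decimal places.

π = [0.3333, 0.3284, 0.3383]

t=0: π = [0.2000, 0.2000, 0.6000]
t=1: π = [0.3333, 0.4667, 0.2000]
t=2: π = [0.3778, 0.2444, 0.3778]
t=3: π = [0.2889, 0.3778, 0.3333]
t=4: π = [0.3630, 0.3185, 0.3185]
t=5: π = [0.3185, 0.3333, 0.3481]
t=6: π = [0.3383, 0.3383, 0.3235]
t=7: π = [0.3333, 0.3284, 0.3383]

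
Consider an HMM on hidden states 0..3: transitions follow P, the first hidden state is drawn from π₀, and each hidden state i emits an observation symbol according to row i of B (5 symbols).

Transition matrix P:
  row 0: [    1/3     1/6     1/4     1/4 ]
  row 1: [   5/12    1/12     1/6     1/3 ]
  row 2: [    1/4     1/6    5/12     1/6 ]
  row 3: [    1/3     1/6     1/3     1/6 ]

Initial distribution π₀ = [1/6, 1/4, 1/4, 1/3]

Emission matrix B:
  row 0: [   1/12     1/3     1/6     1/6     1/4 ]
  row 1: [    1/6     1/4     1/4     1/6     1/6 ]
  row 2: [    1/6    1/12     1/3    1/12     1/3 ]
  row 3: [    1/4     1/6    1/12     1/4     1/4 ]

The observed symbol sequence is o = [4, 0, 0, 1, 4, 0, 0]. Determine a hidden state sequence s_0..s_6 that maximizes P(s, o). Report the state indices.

path = [2, 2, 2, 0, 2, 2, 2]

t=0: δ = [4.167e-02, 4.167e-02, 8.333e-02, 8.333e-02]  (obs o_0=4)
t=1: δ = [2.315e-03, 2.315e-03, 5.787e-03, 3.472e-03]  ψ = [3, 2, 2, 1]  (obs o_1=0)
t=2: δ = [1.206e-04, 1.608e-04, 4.019e-04, 2.411e-04]  ψ = [2, 2, 2, 2]  (obs o_2=0)
t=3: δ = [3.349e-05, 1.674e-05, 1.395e-05, 1.116e-05]  ψ = [2, 2, 2, 2]  (obs o_3=1)
t=4: δ = [2.791e-06, 9.303e-07, 2.791e-06, 2.093e-06]  ψ = [0, 0, 0, 0]  (obs o_4=4)
t=5: δ = [7.752e-08, 7.752e-08, 1.938e-07, 1.744e-07]  ψ = [0, 0, 2, 0]  (obs o_5=0)
t=6: δ = [4.845e-09, 5.384e-09, 1.346e-08, 8.075e-09]  ψ = [3, 2, 2, 2]  (obs o_6=0)
backtrack: best end state = 2; path = [2, 2, 2, 0, 2, 2, 2]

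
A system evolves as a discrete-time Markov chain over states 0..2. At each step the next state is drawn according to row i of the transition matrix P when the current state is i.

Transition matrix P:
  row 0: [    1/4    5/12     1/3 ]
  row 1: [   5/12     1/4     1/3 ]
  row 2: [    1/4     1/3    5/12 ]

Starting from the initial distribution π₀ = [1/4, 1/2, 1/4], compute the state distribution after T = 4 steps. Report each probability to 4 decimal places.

t=0: π = [0.2500, 0.5000, 0.2500]
t=1: π = [0.3333, 0.3125, 0.3542]
t=2: π = [0.3021, 0.3351, 0.3628]
t=3: π = [0.3058, 0.3306, 0.3636]
t=4: π = [0.3051, 0.3313, 0.3636]

π = [0.3051, 0.3313, 0.3636]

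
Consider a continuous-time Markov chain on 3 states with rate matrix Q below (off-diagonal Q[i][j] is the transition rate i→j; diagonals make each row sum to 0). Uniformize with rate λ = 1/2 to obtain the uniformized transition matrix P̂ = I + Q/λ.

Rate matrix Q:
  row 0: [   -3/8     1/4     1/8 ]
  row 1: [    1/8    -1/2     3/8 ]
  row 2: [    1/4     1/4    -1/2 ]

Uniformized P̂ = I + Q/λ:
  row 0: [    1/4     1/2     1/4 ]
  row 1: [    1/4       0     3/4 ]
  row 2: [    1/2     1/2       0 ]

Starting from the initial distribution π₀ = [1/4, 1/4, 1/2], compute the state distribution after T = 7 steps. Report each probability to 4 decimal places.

π = [0.3340, 0.3340, 0.3320]

t=0: π = [0.2500, 0.2500, 0.5000]
t=1: π = [0.3750, 0.3750, 0.2500]
t=2: π = [0.3125, 0.3125, 0.3750]
t=3: π = [0.3438, 0.3438, 0.3125]
t=4: π = [0.3281, 0.3281, 0.3438]
t=5: π = [0.3359, 0.3359, 0.3281]
t=6: π = [0.3320, 0.3320, 0.3359]
t=7: π = [0.3340, 0.3340, 0.3320]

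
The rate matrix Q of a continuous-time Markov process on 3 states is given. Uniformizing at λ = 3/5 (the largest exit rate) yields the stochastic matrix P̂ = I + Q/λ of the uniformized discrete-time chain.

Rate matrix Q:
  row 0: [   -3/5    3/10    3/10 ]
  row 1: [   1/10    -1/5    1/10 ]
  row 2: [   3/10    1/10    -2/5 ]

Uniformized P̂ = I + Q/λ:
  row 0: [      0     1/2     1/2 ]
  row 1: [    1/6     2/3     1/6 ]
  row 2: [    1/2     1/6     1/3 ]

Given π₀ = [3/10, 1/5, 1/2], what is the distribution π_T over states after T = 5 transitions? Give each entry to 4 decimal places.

π = [0.2269, 0.4816, 0.2915]

t=0: π = [0.3000, 0.2000, 0.5000]
t=1: π = [0.2833, 0.3667, 0.3500]
t=2: π = [0.2361, 0.4444, 0.3194]
t=3: π = [0.2338, 0.4676, 0.2986]
t=4: π = [0.2272, 0.4784, 0.2944]
t=5: π = [0.2269, 0.4816, 0.2915]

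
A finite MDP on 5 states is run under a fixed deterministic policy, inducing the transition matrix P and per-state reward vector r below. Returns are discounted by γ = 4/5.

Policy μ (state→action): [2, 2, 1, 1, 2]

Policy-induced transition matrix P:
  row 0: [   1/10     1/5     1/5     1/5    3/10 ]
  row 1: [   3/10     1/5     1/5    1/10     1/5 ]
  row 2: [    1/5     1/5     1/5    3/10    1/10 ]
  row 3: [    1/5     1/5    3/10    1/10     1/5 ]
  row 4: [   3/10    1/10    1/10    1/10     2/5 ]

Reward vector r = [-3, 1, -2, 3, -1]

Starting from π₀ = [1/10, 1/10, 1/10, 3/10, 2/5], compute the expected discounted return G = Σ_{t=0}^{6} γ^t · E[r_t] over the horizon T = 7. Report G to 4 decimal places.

G = -1.9434

t=0: π = [0.1000, 0.1000, 0.1000, 0.3000, 0.4000], E[r] = 0.1000, γ^t·E[r] = 0.100000, running G = 0.100000
t=1: π = [0.2400, 0.1600, 0.1900, 0.1300, 0.2800], E[r] = -0.8300, γ^t·E[r] = -0.664000, running G = -0.564000
t=2: π = [0.2200, 0.1720, 0.1850, 0.1620, 0.2610], E[r] = -0.6330, γ^t·E[r] = -0.405120, running G = -0.969120
t=3: π = [0.2213, 0.1739, 0.1901, 0.1590, 0.2557], E[r] = -0.6489, γ^t·E[r] = -0.332237, running G = -1.301357
t=4: π = [0.2208, 0.1744, 0.1903, 0.1602, 0.2543], E[r] = -0.6425, γ^t·E[r] = -0.263180, running G = -1.564537
t=5: π = [0.2208, 0.1746, 0.1906, 0.1601, 0.2539], E[r] = -0.6424, γ^t·E[r] = -0.210507, running G = -1.775044
t=6: π = [0.2208, 0.1746, 0.1906, 0.1602, 0.2538], E[r] = -0.6422, γ^t·E[r] = -0.168338, running G = -1.943382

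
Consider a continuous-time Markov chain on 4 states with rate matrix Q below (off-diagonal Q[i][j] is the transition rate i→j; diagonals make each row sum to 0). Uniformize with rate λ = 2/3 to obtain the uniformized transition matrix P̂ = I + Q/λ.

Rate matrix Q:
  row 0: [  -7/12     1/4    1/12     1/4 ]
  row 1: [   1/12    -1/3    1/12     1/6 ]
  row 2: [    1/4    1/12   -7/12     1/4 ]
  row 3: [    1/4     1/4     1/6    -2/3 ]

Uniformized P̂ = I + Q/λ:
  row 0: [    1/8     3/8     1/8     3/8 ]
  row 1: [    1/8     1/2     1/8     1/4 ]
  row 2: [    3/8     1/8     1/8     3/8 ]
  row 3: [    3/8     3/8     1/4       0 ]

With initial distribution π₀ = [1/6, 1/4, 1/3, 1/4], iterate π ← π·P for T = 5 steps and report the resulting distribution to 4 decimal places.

t=0: π = [0.1667, 0.2500, 0.3333, 0.2500]
t=1: π = [0.2708, 0.3229, 0.1563, 0.2500]
t=2: π = [0.2266, 0.3763, 0.1563, 0.2409]
t=3: π = [0.2243, 0.3830, 0.1551, 0.2376]
t=4: π = [0.2232, 0.3841, 0.1547, 0.2380]
t=5: π = [0.2232, 0.3843, 0.1548, 0.2377]

π = [0.2232, 0.3843, 0.1548, 0.2377]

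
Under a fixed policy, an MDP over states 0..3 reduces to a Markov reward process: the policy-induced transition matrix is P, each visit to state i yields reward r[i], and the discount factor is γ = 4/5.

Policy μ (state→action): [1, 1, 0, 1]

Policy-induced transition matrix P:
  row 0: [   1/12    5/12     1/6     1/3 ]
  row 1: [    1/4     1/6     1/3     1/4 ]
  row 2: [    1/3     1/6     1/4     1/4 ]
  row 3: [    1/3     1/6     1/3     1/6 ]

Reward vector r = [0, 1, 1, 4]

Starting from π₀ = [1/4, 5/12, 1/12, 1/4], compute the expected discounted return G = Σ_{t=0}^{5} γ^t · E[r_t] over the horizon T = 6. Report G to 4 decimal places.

G = 5.5390

t=0: π = [0.2500, 0.4167, 0.0833, 0.2500], E[r] = 1.5000, γ^t·E[r] = 1.500000, running G = 1.500000
t=1: π = [0.2361, 0.2292, 0.2847, 0.2500], E[r] = 1.5139, γ^t·E[r] = 1.211111, running G = 2.711111
t=2: π = [0.2552, 0.2257, 0.2703, 0.2488], E[r] = 1.4913, γ^t·E[r] = 0.954444, running G = 3.665556
t=3: π = [0.2507, 0.2305, 0.2683, 0.2505], E[r] = 1.5009, γ^t·E[r] = 0.768444, running G = 4.434000
t=4: π = [0.2514, 0.2293, 0.2692, 0.2500], E[r] = 1.4986, γ^t·E[r] = 0.613827, running G = 5.047827
t=5: π = [0.2514, 0.2295, 0.2690, 0.2501], E[r] = 1.4990, γ^t·E[r] = 0.491192, running G = 5.539019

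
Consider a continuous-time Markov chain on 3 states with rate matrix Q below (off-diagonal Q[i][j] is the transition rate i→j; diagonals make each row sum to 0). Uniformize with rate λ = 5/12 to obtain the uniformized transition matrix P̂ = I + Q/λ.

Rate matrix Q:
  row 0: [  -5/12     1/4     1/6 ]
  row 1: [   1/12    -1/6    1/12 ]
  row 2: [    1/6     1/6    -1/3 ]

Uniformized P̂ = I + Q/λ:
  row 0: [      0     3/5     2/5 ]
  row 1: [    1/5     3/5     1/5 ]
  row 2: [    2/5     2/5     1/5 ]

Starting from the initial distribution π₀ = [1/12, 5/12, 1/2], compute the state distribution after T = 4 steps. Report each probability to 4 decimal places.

t=0: π = [0.0833, 0.4167, 0.5000]
t=1: π = [0.2833, 0.5000, 0.2167]
t=2: π = [0.1867, 0.5567, 0.2567]
t=3: π = [0.2140, 0.5487, 0.2373]
t=4: π = [0.2047, 0.5525, 0.2428]

π = [0.2047, 0.5525, 0.2428]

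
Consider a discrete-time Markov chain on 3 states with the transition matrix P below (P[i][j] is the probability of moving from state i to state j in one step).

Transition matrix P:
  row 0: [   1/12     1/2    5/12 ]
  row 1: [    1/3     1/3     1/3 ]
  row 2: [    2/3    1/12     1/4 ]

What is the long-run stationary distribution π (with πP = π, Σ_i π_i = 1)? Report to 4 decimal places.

π = [0.3560, 0.3089, 0.3351]

Balance equations π_j = Σ_i π_i·P[i][j]:
  π_0 = 1/12·π_0 + 1/3·π_1 + 2/3·π_2
  π_1 = 1/2·π_0 + 1/3·π_1 + 1/12·π_2
  normalize: π_0 + π_1 + π_2 = 1
Solving the linear system gives exactly π = [68/191, 59/191, 64/191].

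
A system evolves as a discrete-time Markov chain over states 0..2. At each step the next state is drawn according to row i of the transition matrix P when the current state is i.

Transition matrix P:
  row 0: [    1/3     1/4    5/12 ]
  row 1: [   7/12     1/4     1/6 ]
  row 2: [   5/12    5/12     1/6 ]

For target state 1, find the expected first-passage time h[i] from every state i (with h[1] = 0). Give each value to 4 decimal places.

h = [3.2727, 0.0000, 2.8364]

First-step conditioning: h[1] = 0; for i ≠ 1, h[i] = 1 + Σ_k P[i][k]·h[k].
  h[0] = 1 + 1/3·h[0] + 5/12·h[2]
  h[2] = 1 + 5/12·h[0] + 1/6·h[2]
Solving the 2×2 linear system over states ≠ 1 gives exactly h = [36/11, 0, 156/55] (h[1] = 0 is the target).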